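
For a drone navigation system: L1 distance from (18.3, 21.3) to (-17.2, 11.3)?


|18.3-(-17.2)| + |21.3-11.3| = 35.5 + 10 = 45.5

45.5


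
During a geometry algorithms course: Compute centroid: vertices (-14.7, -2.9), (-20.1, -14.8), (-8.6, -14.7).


Centroid = ((x_A+x_B+x_C)/3, (y_A+y_B+y_C)/3)
= (((-14.7)+(-20.1)+(-8.6))/3, ((-2.9)+(-14.8)+(-14.7))/3)
= (-14.4667, -10.8)

(-14.4667, -10.8)


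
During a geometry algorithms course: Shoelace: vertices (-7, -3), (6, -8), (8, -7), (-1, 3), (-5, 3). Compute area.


Shoelace sum: ((-7)*(-8) - 6*(-3)) + (6*(-7) - 8*(-8)) + (8*3 - (-1)*(-7)) + ((-1)*3 - (-5)*3) + ((-5)*(-3) - (-7)*3)
= 161
Area = |161|/2 = 80.5

80.5


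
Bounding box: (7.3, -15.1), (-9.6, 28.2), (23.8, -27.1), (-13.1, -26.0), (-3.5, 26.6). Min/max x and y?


x range: [-13.1, 23.8]
y range: [-27.1, 28.2]
Bounding box: (-13.1,-27.1) to (23.8,28.2)

(-13.1,-27.1) to (23.8,28.2)


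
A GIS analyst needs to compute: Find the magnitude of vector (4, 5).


|u| = sqrt(4^2 + 5^2) = sqrt(41) = 6.4031

6.4031


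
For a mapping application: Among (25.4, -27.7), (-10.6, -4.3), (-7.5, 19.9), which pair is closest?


d(P0,P1) = 42.9367, d(P0,P2) = 57.8634, d(P1,P2) = 24.3977
Closest: P1 and P2

Closest pair: (-10.6, -4.3) and (-7.5, 19.9), distance = 24.3977


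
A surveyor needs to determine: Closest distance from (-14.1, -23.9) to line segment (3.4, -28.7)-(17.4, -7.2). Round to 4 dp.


Project P onto AB: t = 0 (clamped to [0,1])
Closest point on segment: (3.4, -28.7)
Distance: 18.1463

18.1463


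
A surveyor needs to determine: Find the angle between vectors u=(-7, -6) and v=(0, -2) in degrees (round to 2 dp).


u.v = 12, |u| = sqrt(85) = 9.2195, |v| = sqrt(4) = 2
cos(theta) = u.v/(|u||v|) = 12/sqrt(340) = 0.650791
theta = acos(0.650791) = 49.4 degrees

49.4 degrees


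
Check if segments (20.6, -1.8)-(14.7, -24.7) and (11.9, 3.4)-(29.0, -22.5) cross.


Cross products: d1=136.41, d2=-407.99, d3=-229.91, d4=314.49
d1*d2 < 0 and d3*d4 < 0? yes

Yes, they intersect


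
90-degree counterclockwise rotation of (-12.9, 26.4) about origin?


90° CCW: (x,y) -> (-y, x)
(-12.9,26.4) -> (-26.4, -12.9)

(-26.4, -12.9)


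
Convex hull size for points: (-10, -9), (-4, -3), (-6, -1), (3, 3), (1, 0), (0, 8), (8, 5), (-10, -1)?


Convex hull vertices (CCW): (-10, -9), (8, 5), (0, 8), (-10, -1)
Count = 4

4


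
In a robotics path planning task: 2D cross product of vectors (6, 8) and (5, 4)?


u x v = u_x*v_y - u_y*v_x = 6*4 - 8*5
= 24 - 40 = -16

-16


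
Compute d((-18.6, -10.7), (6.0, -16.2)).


dx=24.6, dy=-5.5
d^2 = 24.6^2 + (-5.5)^2 = 635.41
d = sqrt(635.41) = 25.2073

25.2073


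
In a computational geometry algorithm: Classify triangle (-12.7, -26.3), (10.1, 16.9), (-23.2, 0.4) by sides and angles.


Side lengths squared: AB^2=2386.08, BC^2=1381.14, CA^2=823.14
Sorted: [823.14, 1381.14, 2386.08]
By sides: Scalene, By angles: Obtuse

Scalene, Obtuse


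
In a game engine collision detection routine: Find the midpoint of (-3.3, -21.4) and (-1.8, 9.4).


M = (((-3.3)+(-1.8))/2, ((-21.4)+9.4)/2)
= (-2.55, -6)

(-2.55, -6)


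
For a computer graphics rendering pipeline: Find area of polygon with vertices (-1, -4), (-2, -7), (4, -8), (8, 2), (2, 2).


Shoelace sum: ((-1)*(-7) - (-2)*(-4)) + ((-2)*(-8) - 4*(-7)) + (4*2 - 8*(-8)) + (8*2 - 2*2) + (2*(-4) - (-1)*2)
= 121
Area = |121|/2 = 60.5

60.5


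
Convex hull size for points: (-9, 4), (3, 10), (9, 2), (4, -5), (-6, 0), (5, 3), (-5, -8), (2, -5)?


Convex hull vertices (CCW): (-9, 4), (-5, -8), (4, -5), (9, 2), (3, 10)
Count = 5

5


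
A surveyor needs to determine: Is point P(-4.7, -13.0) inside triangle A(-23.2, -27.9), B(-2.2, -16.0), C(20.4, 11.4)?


Cross products: AB x AP = 92.75, BC x BP = 136.3, CA x CP = 77.41
All same sign? yes

Yes, inside


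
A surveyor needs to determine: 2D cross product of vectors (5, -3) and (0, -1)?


u x v = u_x*v_y - u_y*v_x = 5*(-1) - (-3)*0
= (-5) - 0 = -5

-5


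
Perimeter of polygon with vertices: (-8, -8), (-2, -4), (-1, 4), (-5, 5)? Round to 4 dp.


Sides: (-8, -8)->(-2, -4): sqrt(52) = 7.211103, (-2, -4)->(-1, 4): sqrt(65) = 8.062258, (-1, 4)->(-5, 5): sqrt(17) = 4.123106, (-5, 5)->(-8, -8): sqrt(178) = 13.341664
Sum = 32.738131
Perimeter = 32.7381

32.7381


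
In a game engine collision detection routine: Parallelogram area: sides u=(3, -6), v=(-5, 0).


|u x v| = |3*0 - (-6)*(-5)|
= |0 - 30| = 30

30


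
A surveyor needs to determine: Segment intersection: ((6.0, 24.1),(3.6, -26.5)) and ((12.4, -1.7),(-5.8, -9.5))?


Cross products: d1=-519.48, d2=382.72, d3=385.76, d4=-516.44
d1*d2 < 0 and d3*d4 < 0? yes

Yes, they intersect


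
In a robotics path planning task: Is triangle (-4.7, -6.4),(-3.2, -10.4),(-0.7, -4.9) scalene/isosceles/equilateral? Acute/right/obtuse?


Side lengths squared: AB^2=18.25, BC^2=36.5, CA^2=18.25
Sorted: [18.25, 18.25, 36.5]
By sides: Isosceles, By angles: Right

Isosceles, Right


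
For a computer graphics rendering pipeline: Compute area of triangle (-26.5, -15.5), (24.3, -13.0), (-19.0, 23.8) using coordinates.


Area = |x_A(y_B-y_C) + x_B(y_C-y_A) + x_C(y_A-y_B)|/2
= |975.2 + 954.99 + 47.5|/2
= 1977.69/2 = 988.845

988.845


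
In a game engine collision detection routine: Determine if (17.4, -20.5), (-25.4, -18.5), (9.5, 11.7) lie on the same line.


Cross product: ((-25.4)-17.4)*(11.7-(-20.5)) - ((-18.5)-(-20.5))*(9.5-17.4)
= -1362.36

No, not collinear


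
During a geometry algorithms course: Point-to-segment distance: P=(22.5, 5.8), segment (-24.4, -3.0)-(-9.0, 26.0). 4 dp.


Project P onto AB: t = 0.9066 (clamped to [0,1])
Closest point on segment: (-10.4384, 23.2914)
Distance: 37.2946

37.2946


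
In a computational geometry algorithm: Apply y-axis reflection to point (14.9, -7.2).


Reflection over y-axis: (x,y) -> (-x,y)
(14.9, -7.2) -> (-14.9, -7.2)

(-14.9, -7.2)


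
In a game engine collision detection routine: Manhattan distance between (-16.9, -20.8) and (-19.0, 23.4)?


|(-16.9)-(-19)| + |(-20.8)-23.4| = 2.1 + 44.2 = 46.3

46.3


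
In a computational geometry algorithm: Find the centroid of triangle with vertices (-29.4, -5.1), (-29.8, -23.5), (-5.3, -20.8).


Centroid = ((x_A+x_B+x_C)/3, (y_A+y_B+y_C)/3)
= (((-29.4)+(-29.8)+(-5.3))/3, ((-5.1)+(-23.5)+(-20.8))/3)
= (-21.5, -16.4667)

(-21.5, -16.4667)


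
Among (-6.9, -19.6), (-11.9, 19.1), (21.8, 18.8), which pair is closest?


d(P0,P1) = 39.0217, d(P0,P2) = 47.9401, d(P1,P2) = 33.7013
Closest: P1 and P2

Closest pair: (-11.9, 19.1) and (21.8, 18.8), distance = 33.7013


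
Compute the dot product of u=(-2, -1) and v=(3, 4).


u . v = u_x*v_x + u_y*v_y = (-2)*3 + (-1)*4
= (-6) + (-4) = -10

-10


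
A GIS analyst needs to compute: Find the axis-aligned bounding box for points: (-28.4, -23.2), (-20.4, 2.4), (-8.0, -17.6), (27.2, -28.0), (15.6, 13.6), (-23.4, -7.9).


x range: [-28.4, 27.2]
y range: [-28, 13.6]
Bounding box: (-28.4,-28) to (27.2,13.6)

(-28.4,-28) to (27.2,13.6)


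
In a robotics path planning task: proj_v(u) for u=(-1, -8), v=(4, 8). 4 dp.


u.v = -68, |v| = sqrt(80) = 8.9443
Scalar projection = u.v / |v| = -68 / sqrt(80) = -7.6026

-7.6026


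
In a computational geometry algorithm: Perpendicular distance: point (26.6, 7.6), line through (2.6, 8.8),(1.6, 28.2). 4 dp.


|cross product| = 464.4
|line direction| = sqrt(377.36) = 19.4258
Distance = 464.4/sqrt(377.36) = 23.9064

23.9064


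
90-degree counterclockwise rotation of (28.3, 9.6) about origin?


90° CCW: (x,y) -> (-y, x)
(28.3,9.6) -> (-9.6, 28.3)

(-9.6, 28.3)


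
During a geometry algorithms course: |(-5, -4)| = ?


|u| = sqrt((-5)^2 + (-4)^2) = sqrt(41) = 6.4031

6.4031


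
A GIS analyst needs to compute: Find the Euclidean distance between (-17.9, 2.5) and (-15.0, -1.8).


dx=2.9, dy=-4.3
d^2 = 2.9^2 + (-4.3)^2 = 26.9
d = sqrt(26.9) = 5.1865

5.1865


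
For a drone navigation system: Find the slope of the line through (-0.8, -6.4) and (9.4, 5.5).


slope = (y2-y1)/(x2-x1) = (5.5-(-6.4))/(9.4-(-0.8)) = 11.9/10.2 = 1.1667

1.1667


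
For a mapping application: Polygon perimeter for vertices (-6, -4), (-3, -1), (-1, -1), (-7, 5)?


Sides: (-6, -4)->(-3, -1): sqrt(18) = 4.242641, (-3, -1)->(-1, -1): sqrt(4) = 2, (-1, -1)->(-7, 5): sqrt(72) = 8.485281, (-7, 5)->(-6, -4): sqrt(82) = 9.055385
Sum = 23.783307
Perimeter = 23.7833

23.7833


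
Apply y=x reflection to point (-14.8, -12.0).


Reflection over y=x: (x,y) -> (y,x)
(-14.8, -12) -> (-12, -14.8)

(-12, -14.8)


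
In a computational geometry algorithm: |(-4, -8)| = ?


|u| = sqrt((-4)^2 + (-8)^2) = sqrt(80) = 8.9443

8.9443


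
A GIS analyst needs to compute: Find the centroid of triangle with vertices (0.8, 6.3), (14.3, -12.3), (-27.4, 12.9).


Centroid = ((x_A+x_B+x_C)/3, (y_A+y_B+y_C)/3)
= ((0.8+14.3+(-27.4))/3, (6.3+(-12.3)+12.9)/3)
= (-4.1, 2.3)

(-4.1, 2.3)


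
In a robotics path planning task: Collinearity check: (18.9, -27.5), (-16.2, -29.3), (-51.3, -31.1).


Cross product: ((-16.2)-18.9)*((-31.1)-(-27.5)) - ((-29.3)-(-27.5))*((-51.3)-18.9)
= 0

Yes, collinear


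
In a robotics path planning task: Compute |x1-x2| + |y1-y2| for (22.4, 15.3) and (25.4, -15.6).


|22.4-25.4| + |15.3-(-15.6)| = 3 + 30.9 = 33.9

33.9


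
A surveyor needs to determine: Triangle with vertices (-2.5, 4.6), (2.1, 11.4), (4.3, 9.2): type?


Side lengths squared: AB^2=67.4, BC^2=9.68, CA^2=67.4
Sorted: [9.68, 67.4, 67.4]
By sides: Isosceles, By angles: Acute

Isosceles, Acute


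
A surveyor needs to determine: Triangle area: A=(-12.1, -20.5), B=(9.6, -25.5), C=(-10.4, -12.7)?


Area = |x_A(y_B-y_C) + x_B(y_C-y_A) + x_C(y_A-y_B)|/2
= |154.88 + 74.88 + (-52)|/2
= 177.76/2 = 88.88

88.88


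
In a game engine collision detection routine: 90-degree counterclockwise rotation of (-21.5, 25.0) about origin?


90° CCW: (x,y) -> (-y, x)
(-21.5,25) -> (-25, -21.5)

(-25, -21.5)


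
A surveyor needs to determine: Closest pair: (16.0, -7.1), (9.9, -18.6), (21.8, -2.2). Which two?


d(P0,P1) = 13.0177, d(P0,P2) = 7.5928, d(P1,P2) = 20.2625
Closest: P0 and P2

Closest pair: (16.0, -7.1) and (21.8, -2.2), distance = 7.5928


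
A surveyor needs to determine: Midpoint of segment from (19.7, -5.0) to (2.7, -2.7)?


M = ((19.7+2.7)/2, ((-5)+(-2.7))/2)
= (11.2, -3.85)

(11.2, -3.85)


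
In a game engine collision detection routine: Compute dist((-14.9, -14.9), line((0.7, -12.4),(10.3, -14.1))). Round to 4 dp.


|cross product| = 50.52
|line direction| = sqrt(95.05) = 9.7494
Distance = 50.52/sqrt(95.05) = 5.1819

5.1819


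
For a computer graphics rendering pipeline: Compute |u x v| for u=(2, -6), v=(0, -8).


|u x v| = |2*(-8) - (-6)*0|
= |(-16) - 0| = 16

16


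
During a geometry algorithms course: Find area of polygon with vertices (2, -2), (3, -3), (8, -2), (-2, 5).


Shoelace sum: (2*(-3) - 3*(-2)) + (3*(-2) - 8*(-3)) + (8*5 - (-2)*(-2)) + ((-2)*(-2) - 2*5)
= 48
Area = |48|/2 = 24

24


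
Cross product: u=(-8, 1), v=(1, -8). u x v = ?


u x v = u_x*v_y - u_y*v_x = (-8)*(-8) - 1*1
= 64 - 1 = 63

63


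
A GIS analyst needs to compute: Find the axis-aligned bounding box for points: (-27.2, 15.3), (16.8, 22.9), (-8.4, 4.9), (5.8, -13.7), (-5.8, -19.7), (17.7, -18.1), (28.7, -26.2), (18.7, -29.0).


x range: [-27.2, 28.7]
y range: [-29, 22.9]
Bounding box: (-27.2,-29) to (28.7,22.9)

(-27.2,-29) to (28.7,22.9)


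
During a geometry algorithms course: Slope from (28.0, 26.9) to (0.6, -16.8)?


slope = (y2-y1)/(x2-x1) = ((-16.8)-26.9)/(0.6-28) = (-43.7)/(-27.4) = 1.5949

1.5949


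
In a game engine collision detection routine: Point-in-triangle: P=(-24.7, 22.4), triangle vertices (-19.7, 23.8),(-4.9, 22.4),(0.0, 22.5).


Cross products: AB x AP = -27.72, BC x BP = 1.98, CA x CP = 34.08
All same sign? no

No, outside


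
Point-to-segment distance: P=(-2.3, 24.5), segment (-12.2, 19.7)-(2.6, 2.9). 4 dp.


Project P onto AB: t = 0.1314 (clamped to [0,1])
Closest point on segment: (-10.2549, 17.4921)
Distance: 10.6015

10.6015


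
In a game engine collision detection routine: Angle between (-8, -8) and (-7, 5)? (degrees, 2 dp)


u.v = 16, |u| = sqrt(128) = 11.3137, |v| = sqrt(74) = 8.6023
cos(theta) = u.v/(|u||v|) = 16/sqrt(9472) = 0.164399
theta = acos(0.164399) = 80.54 degrees

80.54 degrees


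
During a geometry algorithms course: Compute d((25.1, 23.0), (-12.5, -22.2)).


dx=-37.6, dy=-45.2
d^2 = (-37.6)^2 + (-45.2)^2 = 3456.8
d = sqrt(3456.8) = 58.7946

58.7946


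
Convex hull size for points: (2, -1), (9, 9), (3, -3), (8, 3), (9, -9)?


Convex hull vertices (CCW): (2, -1), (3, -3), (9, -9), (9, 9)
Count = 4

4


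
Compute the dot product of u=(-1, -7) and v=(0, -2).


u . v = u_x*v_x + u_y*v_y = (-1)*0 + (-7)*(-2)
= 0 + 14 = 14

14


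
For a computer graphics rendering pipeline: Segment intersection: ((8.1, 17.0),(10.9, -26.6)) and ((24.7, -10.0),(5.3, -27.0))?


Cross products: d1=-806, d2=87.44, d3=648.16, d4=-245.28
d1*d2 < 0 and d3*d4 < 0? yes

Yes, they intersect


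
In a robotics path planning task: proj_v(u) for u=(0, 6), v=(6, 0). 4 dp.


u.v = 0, |v| = sqrt(36) = 6
Scalar projection = u.v / |v| = 0 / sqrt(36) = 0

0


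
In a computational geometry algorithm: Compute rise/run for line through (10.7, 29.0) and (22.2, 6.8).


slope = (y2-y1)/(x2-x1) = (6.8-29)/(22.2-10.7) = (-22.2)/11.5 = -1.9304

-1.9304


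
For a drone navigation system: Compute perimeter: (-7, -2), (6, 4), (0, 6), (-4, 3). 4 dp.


Sides: (-7, -2)->(6, 4): sqrt(205) = 14.317821, (6, 4)->(0, 6): sqrt(40) = 6.324555, (0, 6)->(-4, 3): sqrt(25) = 5, (-4, 3)->(-7, -2): sqrt(34) = 5.830952
Sum = 31.473328
Perimeter = 31.4733

31.4733


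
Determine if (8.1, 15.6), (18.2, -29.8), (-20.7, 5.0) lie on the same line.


Cross product: (18.2-8.1)*(5-15.6) - ((-29.8)-15.6)*((-20.7)-8.1)
= -1414.58

No, not collinear


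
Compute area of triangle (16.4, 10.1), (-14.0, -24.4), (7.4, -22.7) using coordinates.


Area = |x_A(y_B-y_C) + x_B(y_C-y_A) + x_C(y_A-y_B)|/2
= |(-27.88) + 459.2 + 255.3|/2
= 686.62/2 = 343.31

343.31


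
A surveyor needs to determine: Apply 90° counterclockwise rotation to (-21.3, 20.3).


90° CCW: (x,y) -> (-y, x)
(-21.3,20.3) -> (-20.3, -21.3)

(-20.3, -21.3)


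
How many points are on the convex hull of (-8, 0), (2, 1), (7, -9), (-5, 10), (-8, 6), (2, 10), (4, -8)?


Convex hull vertices (CCW): (-8, 0), (4, -8), (7, -9), (2, 10), (-5, 10), (-8, 6)
Count = 6

6


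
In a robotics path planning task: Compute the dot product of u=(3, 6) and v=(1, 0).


u . v = u_x*v_x + u_y*v_y = 3*1 + 6*0
= 3 + 0 = 3

3


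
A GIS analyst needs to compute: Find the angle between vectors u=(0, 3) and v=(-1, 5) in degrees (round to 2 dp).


u.v = 15, |u| = sqrt(9) = 3, |v| = sqrt(26) = 5.099
cos(theta) = u.v/(|u||v|) = 15/sqrt(234) = 0.980581
theta = acos(0.980581) = 11.31 degrees

11.31 degrees


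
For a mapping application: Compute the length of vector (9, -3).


|u| = sqrt(9^2 + (-3)^2) = sqrt(90) = 9.4868

9.4868


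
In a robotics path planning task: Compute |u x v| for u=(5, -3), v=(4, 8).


|u x v| = |5*8 - (-3)*4|
= |40 - (-12)| = 52

52


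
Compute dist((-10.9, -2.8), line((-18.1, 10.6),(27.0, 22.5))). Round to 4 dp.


|cross product| = 690.02
|line direction| = sqrt(2175.62) = 46.6435
Distance = 690.02/sqrt(2175.62) = 14.7935

14.7935


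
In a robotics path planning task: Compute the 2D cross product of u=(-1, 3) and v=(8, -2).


u x v = u_x*v_y - u_y*v_x = (-1)*(-2) - 3*8
= 2 - 24 = -22

-22


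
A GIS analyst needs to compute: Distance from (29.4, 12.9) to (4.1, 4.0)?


dx=-25.3, dy=-8.9
d^2 = (-25.3)^2 + (-8.9)^2 = 719.3
d = sqrt(719.3) = 26.8198

26.8198


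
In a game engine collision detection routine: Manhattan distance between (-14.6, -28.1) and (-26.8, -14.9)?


|(-14.6)-(-26.8)| + |(-28.1)-(-14.9)| = 12.2 + 13.2 = 25.4

25.4


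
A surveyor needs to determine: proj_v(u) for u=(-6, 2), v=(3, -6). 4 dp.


u.v = -30, |v| = sqrt(45) = 6.7082
Scalar projection = u.v / |v| = -30 / sqrt(45) = -4.4721

-4.4721


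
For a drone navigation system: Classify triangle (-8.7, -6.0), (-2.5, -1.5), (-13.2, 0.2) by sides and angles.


Side lengths squared: AB^2=58.69, BC^2=117.38, CA^2=58.69
Sorted: [58.69, 58.69, 117.38]
By sides: Isosceles, By angles: Right

Isosceles, Right


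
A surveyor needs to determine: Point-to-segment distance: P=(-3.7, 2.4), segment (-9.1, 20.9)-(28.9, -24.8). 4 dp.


Project P onto AB: t = 0.2974 (clamped to [0,1])
Closest point on segment: (2.2021, 7.3077)
Distance: 7.676

7.676


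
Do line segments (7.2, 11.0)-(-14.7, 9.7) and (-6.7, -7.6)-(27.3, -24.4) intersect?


Cross products: d1=865.92, d2=453.8, d3=389.27, d4=801.39
d1*d2 < 0 and d3*d4 < 0? no

No, they don't intersect


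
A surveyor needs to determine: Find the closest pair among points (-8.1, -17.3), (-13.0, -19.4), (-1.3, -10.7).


d(P0,P1) = 5.331, d(P0,P2) = 9.4763, d(P1,P2) = 14.5801
Closest: P0 and P1

Closest pair: (-8.1, -17.3) and (-13.0, -19.4), distance = 5.331


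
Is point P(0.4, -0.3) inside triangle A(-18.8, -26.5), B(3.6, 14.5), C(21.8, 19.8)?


Cross products: AB x AP = -200.32, BC x BP = -252.4, CA x CP = -174.76
All same sign? yes

Yes, inside


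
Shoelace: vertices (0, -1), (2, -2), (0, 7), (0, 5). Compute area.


Shoelace sum: (0*(-2) - 2*(-1)) + (2*7 - 0*(-2)) + (0*5 - 0*7) + (0*(-1) - 0*5)
= 16
Area = |16|/2 = 8

8


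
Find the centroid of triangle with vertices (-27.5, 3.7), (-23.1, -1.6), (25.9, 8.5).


Centroid = ((x_A+x_B+x_C)/3, (y_A+y_B+y_C)/3)
= (((-27.5)+(-23.1)+25.9)/3, (3.7+(-1.6)+8.5)/3)
= (-8.2333, 3.5333)

(-8.2333, 3.5333)


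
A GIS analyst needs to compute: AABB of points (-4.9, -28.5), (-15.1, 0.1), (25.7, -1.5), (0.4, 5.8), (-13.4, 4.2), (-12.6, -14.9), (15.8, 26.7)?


x range: [-15.1, 25.7]
y range: [-28.5, 26.7]
Bounding box: (-15.1,-28.5) to (25.7,26.7)

(-15.1,-28.5) to (25.7,26.7)


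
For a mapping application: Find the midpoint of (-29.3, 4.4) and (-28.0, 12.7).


M = (((-29.3)+(-28))/2, (4.4+12.7)/2)
= (-28.65, 8.55)

(-28.65, 8.55)


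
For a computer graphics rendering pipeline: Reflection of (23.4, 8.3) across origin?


Reflection over origin: (x,y) -> (-x,-y)
(23.4, 8.3) -> (-23.4, -8.3)

(-23.4, -8.3)


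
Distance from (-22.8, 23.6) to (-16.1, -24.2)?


dx=6.7, dy=-47.8
d^2 = 6.7^2 + (-47.8)^2 = 2329.73
d = sqrt(2329.73) = 48.2673

48.2673


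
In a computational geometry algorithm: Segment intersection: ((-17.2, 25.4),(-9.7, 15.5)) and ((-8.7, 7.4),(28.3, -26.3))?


Cross products: d1=379.55, d2=266, d3=-50.85, d4=62.7
d1*d2 < 0 and d3*d4 < 0? no

No, they don't intersect


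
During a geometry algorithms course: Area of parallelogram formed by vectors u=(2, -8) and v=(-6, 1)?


|u x v| = |2*1 - (-8)*(-6)|
= |2 - 48| = 46

46


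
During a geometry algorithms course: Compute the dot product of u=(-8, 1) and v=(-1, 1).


u . v = u_x*v_x + u_y*v_y = (-8)*(-1) + 1*1
= 8 + 1 = 9

9


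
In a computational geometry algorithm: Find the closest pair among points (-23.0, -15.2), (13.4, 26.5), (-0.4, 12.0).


d(P0,P1) = 55.3521, d(P0,P2) = 35.3638, d(P1,P2) = 20.0172
Closest: P1 and P2

Closest pair: (13.4, 26.5) and (-0.4, 12.0), distance = 20.0172


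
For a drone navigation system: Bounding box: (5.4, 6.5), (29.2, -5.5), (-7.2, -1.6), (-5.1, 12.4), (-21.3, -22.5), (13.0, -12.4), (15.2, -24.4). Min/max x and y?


x range: [-21.3, 29.2]
y range: [-24.4, 12.4]
Bounding box: (-21.3,-24.4) to (29.2,12.4)

(-21.3,-24.4) to (29.2,12.4)


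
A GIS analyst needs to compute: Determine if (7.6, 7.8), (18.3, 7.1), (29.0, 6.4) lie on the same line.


Cross product: (18.3-7.6)*(6.4-7.8) - (7.1-7.8)*(29-7.6)
= 0

Yes, collinear


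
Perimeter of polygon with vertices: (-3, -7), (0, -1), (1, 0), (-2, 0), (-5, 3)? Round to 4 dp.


Sides: (-3, -7)->(0, -1): sqrt(45) = 6.708204, (0, -1)->(1, 0): sqrt(2) = 1.414214, (1, 0)->(-2, 0): sqrt(9) = 3, (-2, 0)->(-5, 3): sqrt(18) = 4.242641, (-5, 3)->(-3, -7): sqrt(104) = 10.198039
Sum = 25.563098
Perimeter = 25.5631

25.5631


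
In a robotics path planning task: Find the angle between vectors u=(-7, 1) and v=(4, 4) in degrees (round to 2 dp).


u.v = -24, |u| = sqrt(50) = 7.0711, |v| = sqrt(32) = 5.6569
cos(theta) = u.v/(|u||v|) = -24/sqrt(1600) = -0.6
theta = acos(-0.6) = 126.87 degrees

126.87 degrees


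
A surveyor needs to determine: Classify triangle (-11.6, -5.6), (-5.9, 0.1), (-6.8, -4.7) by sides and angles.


Side lengths squared: AB^2=64.98, BC^2=23.85, CA^2=23.85
Sorted: [23.85, 23.85, 64.98]
By sides: Isosceles, By angles: Obtuse

Isosceles, Obtuse


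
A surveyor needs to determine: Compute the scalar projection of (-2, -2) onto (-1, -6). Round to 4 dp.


u.v = 14, |v| = sqrt(37) = 6.0828
Scalar projection = u.v / |v| = 14 / sqrt(37) = 2.3016

2.3016


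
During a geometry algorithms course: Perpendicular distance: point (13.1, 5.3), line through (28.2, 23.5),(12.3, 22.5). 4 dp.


|cross product| = 274.28
|line direction| = sqrt(253.81) = 15.9314
Distance = 274.28/sqrt(253.81) = 17.2163

17.2163


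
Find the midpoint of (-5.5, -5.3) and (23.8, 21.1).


M = (((-5.5)+23.8)/2, ((-5.3)+21.1)/2)
= (9.15, 7.9)

(9.15, 7.9)


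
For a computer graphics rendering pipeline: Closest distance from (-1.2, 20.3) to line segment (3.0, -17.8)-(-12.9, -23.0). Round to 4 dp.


Project P onto AB: t = 0 (clamped to [0,1])
Closest point on segment: (3, -17.8)
Distance: 38.3308

38.3308


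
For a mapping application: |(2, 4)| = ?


|u| = sqrt(2^2 + 4^2) = sqrt(20) = 4.4721

4.4721


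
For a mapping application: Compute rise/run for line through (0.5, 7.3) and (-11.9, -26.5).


slope = (y2-y1)/(x2-x1) = ((-26.5)-7.3)/((-11.9)-0.5) = (-33.8)/(-12.4) = 2.7258

2.7258


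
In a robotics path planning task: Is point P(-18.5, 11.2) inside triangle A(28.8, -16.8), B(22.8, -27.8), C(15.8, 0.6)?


Cross products: AB x AP = -688.3, BC x BP = 899.92, CA x CP = -459.02
All same sign? no

No, outside


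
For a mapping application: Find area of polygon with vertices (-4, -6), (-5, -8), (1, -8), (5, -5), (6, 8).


Shoelace sum: ((-4)*(-8) - (-5)*(-6)) + ((-5)*(-8) - 1*(-8)) + (1*(-5) - 5*(-8)) + (5*8 - 6*(-5)) + (6*(-6) - (-4)*8)
= 151
Area = |151|/2 = 75.5

75.5


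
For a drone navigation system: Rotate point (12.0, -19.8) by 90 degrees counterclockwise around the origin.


90° CCW: (x,y) -> (-y, x)
(12,-19.8) -> (19.8, 12)

(19.8, 12)


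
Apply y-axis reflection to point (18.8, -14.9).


Reflection over y-axis: (x,y) -> (-x,y)
(18.8, -14.9) -> (-18.8, -14.9)

(-18.8, -14.9)


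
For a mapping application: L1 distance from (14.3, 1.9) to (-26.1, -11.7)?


|14.3-(-26.1)| + |1.9-(-11.7)| = 40.4 + 13.6 = 54

54


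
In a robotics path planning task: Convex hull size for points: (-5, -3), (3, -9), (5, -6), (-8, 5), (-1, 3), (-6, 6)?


Convex hull vertices (CCW): (-8, 5), (-5, -3), (3, -9), (5, -6), (-1, 3), (-6, 6)
Count = 6

6


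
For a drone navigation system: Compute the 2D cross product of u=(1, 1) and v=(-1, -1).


u x v = u_x*v_y - u_y*v_x = 1*(-1) - 1*(-1)
= (-1) - (-1) = 0

0


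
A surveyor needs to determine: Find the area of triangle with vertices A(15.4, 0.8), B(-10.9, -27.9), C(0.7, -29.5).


Area = |x_A(y_B-y_C) + x_B(y_C-y_A) + x_C(y_A-y_B)|/2
= |24.64 + 330.27 + 20.09|/2
= 375/2 = 187.5

187.5


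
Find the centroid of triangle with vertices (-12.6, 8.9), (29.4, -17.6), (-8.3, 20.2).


Centroid = ((x_A+x_B+x_C)/3, (y_A+y_B+y_C)/3)
= (((-12.6)+29.4+(-8.3))/3, (8.9+(-17.6)+20.2)/3)
= (2.8333, 3.8333)

(2.8333, 3.8333)


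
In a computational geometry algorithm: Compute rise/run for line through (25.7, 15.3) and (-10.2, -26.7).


slope = (y2-y1)/(x2-x1) = ((-26.7)-15.3)/((-10.2)-25.7) = (-42)/(-35.9) = 1.1699

1.1699


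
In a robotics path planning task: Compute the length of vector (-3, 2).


|u| = sqrt((-3)^2 + 2^2) = sqrt(13) = 3.6056

3.6056


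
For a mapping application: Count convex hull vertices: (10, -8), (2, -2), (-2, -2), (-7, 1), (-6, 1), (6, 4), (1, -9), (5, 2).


Convex hull vertices (CCW): (-7, 1), (1, -9), (10, -8), (6, 4)
Count = 4

4


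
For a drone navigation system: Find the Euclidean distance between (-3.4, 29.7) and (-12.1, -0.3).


dx=-8.7, dy=-30
d^2 = (-8.7)^2 + (-30)^2 = 975.69
d = sqrt(975.69) = 31.236

31.236


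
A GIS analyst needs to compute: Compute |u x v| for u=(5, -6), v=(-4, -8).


|u x v| = |5*(-8) - (-6)*(-4)|
= |(-40) - 24| = 64

64


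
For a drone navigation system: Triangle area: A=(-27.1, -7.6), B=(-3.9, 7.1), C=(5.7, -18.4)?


Area = |x_A(y_B-y_C) + x_B(y_C-y_A) + x_C(y_A-y_B)|/2
= |(-691.05) + 42.12 + (-83.79)|/2
= 732.72/2 = 366.36

366.36


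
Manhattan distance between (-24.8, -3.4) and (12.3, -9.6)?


|(-24.8)-12.3| + |(-3.4)-(-9.6)| = 37.1 + 6.2 = 43.3

43.3


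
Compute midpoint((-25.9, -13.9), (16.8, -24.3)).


M = (((-25.9)+16.8)/2, ((-13.9)+(-24.3))/2)
= (-4.55, -19.1)

(-4.55, -19.1)


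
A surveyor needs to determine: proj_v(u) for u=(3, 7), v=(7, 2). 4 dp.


u.v = 35, |v| = sqrt(53) = 7.2801
Scalar projection = u.v / |v| = 35 / sqrt(53) = 4.8076

4.8076


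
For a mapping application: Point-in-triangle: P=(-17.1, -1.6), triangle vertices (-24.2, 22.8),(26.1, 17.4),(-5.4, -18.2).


Cross products: AB x AP = -1188.98, BC x BP = -939.42, CA x CP = 167.62
All same sign? no

No, outside


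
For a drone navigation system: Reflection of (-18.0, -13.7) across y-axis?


Reflection over y-axis: (x,y) -> (-x,y)
(-18, -13.7) -> (18, -13.7)

(18, -13.7)


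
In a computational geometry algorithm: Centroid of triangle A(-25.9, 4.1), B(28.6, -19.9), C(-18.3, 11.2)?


Centroid = ((x_A+x_B+x_C)/3, (y_A+y_B+y_C)/3)
= (((-25.9)+28.6+(-18.3))/3, (4.1+(-19.9)+11.2)/3)
= (-5.2, -1.5333)

(-5.2, -1.5333)


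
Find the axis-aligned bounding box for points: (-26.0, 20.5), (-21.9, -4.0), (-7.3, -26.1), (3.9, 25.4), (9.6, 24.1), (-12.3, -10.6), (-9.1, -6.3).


x range: [-26, 9.6]
y range: [-26.1, 25.4]
Bounding box: (-26,-26.1) to (9.6,25.4)

(-26,-26.1) to (9.6,25.4)


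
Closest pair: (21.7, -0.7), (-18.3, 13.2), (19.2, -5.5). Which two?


d(P0,P1) = 42.3463, d(P0,P2) = 5.412, d(P1,P2) = 41.9039
Closest: P0 and P2

Closest pair: (21.7, -0.7) and (19.2, -5.5), distance = 5.412


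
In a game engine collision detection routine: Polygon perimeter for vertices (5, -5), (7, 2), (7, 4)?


Sides: (5, -5)->(7, 2): sqrt(53) = 7.28011, (7, 2)->(7, 4): sqrt(4) = 2, (7, 4)->(5, -5): sqrt(85) = 9.219544
Sum = 18.499654
Perimeter = 18.4997

18.4997


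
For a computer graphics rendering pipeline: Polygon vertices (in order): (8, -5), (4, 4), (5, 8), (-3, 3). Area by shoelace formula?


Shoelace sum: (8*4 - 4*(-5)) + (4*8 - 5*4) + (5*3 - (-3)*8) + ((-3)*(-5) - 8*3)
= 94
Area = |94|/2 = 47

47


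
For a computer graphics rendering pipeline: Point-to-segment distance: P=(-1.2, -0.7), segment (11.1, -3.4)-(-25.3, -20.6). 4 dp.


Project P onto AB: t = 0.2476 (clamped to [0,1])
Closest point on segment: (2.088, -7.6584)
Distance: 7.6961

7.6961


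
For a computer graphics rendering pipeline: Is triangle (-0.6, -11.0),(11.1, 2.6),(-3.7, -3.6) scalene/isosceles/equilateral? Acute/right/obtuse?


Side lengths squared: AB^2=321.85, BC^2=257.48, CA^2=64.37
Sorted: [64.37, 257.48, 321.85]
By sides: Scalene, By angles: Right

Scalene, Right


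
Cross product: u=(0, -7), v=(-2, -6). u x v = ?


u x v = u_x*v_y - u_y*v_x = 0*(-6) - (-7)*(-2)
= 0 - 14 = -14

-14


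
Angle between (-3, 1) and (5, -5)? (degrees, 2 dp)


u.v = -20, |u| = sqrt(10) = 3.1623, |v| = sqrt(50) = 7.0711
cos(theta) = u.v/(|u||v|) = -20/sqrt(500) = -0.894427
theta = acos(-0.894427) = 153.43 degrees

153.43 degrees


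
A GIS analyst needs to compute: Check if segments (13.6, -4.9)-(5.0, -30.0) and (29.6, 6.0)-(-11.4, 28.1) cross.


Cross products: d1=800.5, d2=2019.66, d3=307.86, d4=-911.3
d1*d2 < 0 and d3*d4 < 0? no

No, they don't intersect


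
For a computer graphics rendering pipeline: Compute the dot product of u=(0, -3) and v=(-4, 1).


u . v = u_x*v_x + u_y*v_y = 0*(-4) + (-3)*1
= 0 + (-3) = -3

-3


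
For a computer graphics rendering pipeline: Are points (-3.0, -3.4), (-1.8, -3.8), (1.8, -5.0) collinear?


Cross product: ((-1.8)-(-3))*((-5)-(-3.4)) - ((-3.8)-(-3.4))*(1.8-(-3))
= 0

Yes, collinear


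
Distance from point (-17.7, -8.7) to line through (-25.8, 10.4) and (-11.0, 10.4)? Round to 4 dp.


|cross product| = 282.68
|line direction| = sqrt(219.04) = 14.8
Distance = 282.68/sqrt(219.04) = 19.1

19.1


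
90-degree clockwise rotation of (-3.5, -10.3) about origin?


90° CW: (x,y) -> (y, -x)
(-3.5,-10.3) -> (-10.3, 3.5)

(-10.3, 3.5)


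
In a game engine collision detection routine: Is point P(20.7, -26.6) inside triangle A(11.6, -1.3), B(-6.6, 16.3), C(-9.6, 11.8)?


Cross products: AB x AP = 300.3, BC x BP = 251.55, CA x CP = -417.15
All same sign? no

No, outside


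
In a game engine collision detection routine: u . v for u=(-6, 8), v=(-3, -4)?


u . v = u_x*v_x + u_y*v_y = (-6)*(-3) + 8*(-4)
= 18 + (-32) = -14

-14


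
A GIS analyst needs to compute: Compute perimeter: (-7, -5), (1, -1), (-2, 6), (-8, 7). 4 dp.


Sides: (-7, -5)->(1, -1): sqrt(80) = 8.944272, (1, -1)->(-2, 6): sqrt(58) = 7.615773, (-2, 6)->(-8, 7): sqrt(37) = 6.082763, (-8, 7)->(-7, -5): sqrt(145) = 12.041595
Sum = 34.684403
Perimeter = 34.6844

34.6844


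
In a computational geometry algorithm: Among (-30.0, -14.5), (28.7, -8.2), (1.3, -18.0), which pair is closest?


d(P0,P1) = 59.0371, d(P0,P2) = 31.4951, d(P1,P2) = 29.0998
Closest: P1 and P2

Closest pair: (28.7, -8.2) and (1.3, -18.0), distance = 29.0998


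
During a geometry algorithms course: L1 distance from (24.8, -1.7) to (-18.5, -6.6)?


|24.8-(-18.5)| + |(-1.7)-(-6.6)| = 43.3 + 4.9 = 48.2

48.2


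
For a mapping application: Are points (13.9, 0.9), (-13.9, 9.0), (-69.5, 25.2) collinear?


Cross product: ((-13.9)-13.9)*(25.2-0.9) - (9-0.9)*((-69.5)-13.9)
= 0

Yes, collinear


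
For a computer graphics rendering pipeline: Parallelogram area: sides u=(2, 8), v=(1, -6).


|u x v| = |2*(-6) - 8*1|
= |(-12) - 8| = 20

20


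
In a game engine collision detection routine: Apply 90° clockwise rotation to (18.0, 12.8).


90° CW: (x,y) -> (y, -x)
(18,12.8) -> (12.8, -18)

(12.8, -18)


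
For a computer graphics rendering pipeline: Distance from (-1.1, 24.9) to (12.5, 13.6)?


dx=13.6, dy=-11.3
d^2 = 13.6^2 + (-11.3)^2 = 312.65
d = sqrt(312.65) = 17.6819

17.6819


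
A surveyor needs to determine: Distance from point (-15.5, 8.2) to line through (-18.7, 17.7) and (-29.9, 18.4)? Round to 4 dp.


|cross product| = 104.16
|line direction| = sqrt(125.93) = 11.2219
Distance = 104.16/sqrt(125.93) = 9.2819

9.2819


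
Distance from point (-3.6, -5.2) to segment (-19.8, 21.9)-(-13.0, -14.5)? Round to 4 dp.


Project P onto AB: t = 0.7997 (clamped to [0,1])
Closest point on segment: (-14.3618, -7.2104)
Distance: 10.948

10.948


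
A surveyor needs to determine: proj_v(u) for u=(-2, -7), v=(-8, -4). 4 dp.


u.v = 44, |v| = sqrt(80) = 8.9443
Scalar projection = u.v / |v| = 44 / sqrt(80) = 4.9193

4.9193


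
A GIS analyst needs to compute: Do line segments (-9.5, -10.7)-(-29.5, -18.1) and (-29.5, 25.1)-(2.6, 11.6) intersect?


Cross products: d1=-879.18, d2=-1386.72, d3=-864, d4=-356.46
d1*d2 < 0 and d3*d4 < 0? no

No, they don't intersect


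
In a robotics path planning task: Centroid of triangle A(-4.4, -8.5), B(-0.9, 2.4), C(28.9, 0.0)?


Centroid = ((x_A+x_B+x_C)/3, (y_A+y_B+y_C)/3)
= (((-4.4)+(-0.9)+28.9)/3, ((-8.5)+2.4+0)/3)
= (7.8667, -2.0333)

(7.8667, -2.0333)


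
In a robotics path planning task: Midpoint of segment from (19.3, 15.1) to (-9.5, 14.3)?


M = ((19.3+(-9.5))/2, (15.1+14.3)/2)
= (4.9, 14.7)

(4.9, 14.7)


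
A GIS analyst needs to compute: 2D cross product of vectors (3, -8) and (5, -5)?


u x v = u_x*v_y - u_y*v_x = 3*(-5) - (-8)*5
= (-15) - (-40) = 25

25


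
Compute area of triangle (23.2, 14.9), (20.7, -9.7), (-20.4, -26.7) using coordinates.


Area = |x_A(y_B-y_C) + x_B(y_C-y_A) + x_C(y_A-y_B)|/2
= |394.4 + (-861.12) + (-501.84)|/2
= 968.56/2 = 484.28

484.28


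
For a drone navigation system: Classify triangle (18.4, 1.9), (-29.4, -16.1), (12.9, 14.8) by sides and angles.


Side lengths squared: AB^2=2608.84, BC^2=2744.1, CA^2=196.66
Sorted: [196.66, 2608.84, 2744.1]
By sides: Scalene, By angles: Acute

Scalene, Acute


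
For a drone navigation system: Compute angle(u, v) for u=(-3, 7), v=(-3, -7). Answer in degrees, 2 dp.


u.v = -40, |u| = sqrt(58) = 7.6158, |v| = sqrt(58) = 7.6158
cos(theta) = u.v/(|u||v|) = -40/sqrt(3364) = -0.689655
theta = acos(-0.689655) = 133.6 degrees

133.6 degrees


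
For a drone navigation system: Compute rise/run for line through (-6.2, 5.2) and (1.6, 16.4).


slope = (y2-y1)/(x2-x1) = (16.4-5.2)/(1.6-(-6.2)) = 11.2/7.8 = 1.4359

1.4359


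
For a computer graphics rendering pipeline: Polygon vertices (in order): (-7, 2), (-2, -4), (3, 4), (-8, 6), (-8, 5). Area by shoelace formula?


Shoelace sum: ((-7)*(-4) - (-2)*2) + ((-2)*4 - 3*(-4)) + (3*6 - (-8)*4) + ((-8)*5 - (-8)*6) + ((-8)*2 - (-7)*5)
= 113
Area = |113|/2 = 56.5

56.5


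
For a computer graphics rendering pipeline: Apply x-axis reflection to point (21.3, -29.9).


Reflection over x-axis: (x,y) -> (x,-y)
(21.3, -29.9) -> (21.3, 29.9)

(21.3, 29.9)


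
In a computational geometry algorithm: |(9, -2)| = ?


|u| = sqrt(9^2 + (-2)^2) = sqrt(85) = 9.2195

9.2195


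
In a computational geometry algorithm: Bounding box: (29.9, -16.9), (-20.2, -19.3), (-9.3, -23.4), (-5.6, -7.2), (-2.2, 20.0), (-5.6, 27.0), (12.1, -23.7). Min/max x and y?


x range: [-20.2, 29.9]
y range: [-23.7, 27]
Bounding box: (-20.2,-23.7) to (29.9,27)

(-20.2,-23.7) to (29.9,27)


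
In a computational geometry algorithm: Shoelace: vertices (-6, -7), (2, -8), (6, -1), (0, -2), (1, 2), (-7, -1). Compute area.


Shoelace sum: ((-6)*(-8) - 2*(-7)) + (2*(-1) - 6*(-8)) + (6*(-2) - 0*(-1)) + (0*2 - 1*(-2)) + (1*(-1) - (-7)*2) + ((-7)*(-7) - (-6)*(-1))
= 154
Area = |154|/2 = 77

77


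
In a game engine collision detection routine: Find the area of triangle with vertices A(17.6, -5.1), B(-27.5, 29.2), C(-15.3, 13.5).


Area = |x_A(y_B-y_C) + x_B(y_C-y_A) + x_C(y_A-y_B)|/2
= |276.32 + (-511.5) + 524.79|/2
= 289.61/2 = 144.805

144.805


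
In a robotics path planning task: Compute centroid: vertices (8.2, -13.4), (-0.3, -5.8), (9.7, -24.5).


Centroid = ((x_A+x_B+x_C)/3, (y_A+y_B+y_C)/3)
= ((8.2+(-0.3)+9.7)/3, ((-13.4)+(-5.8)+(-24.5))/3)
= (5.8667, -14.5667)

(5.8667, -14.5667)


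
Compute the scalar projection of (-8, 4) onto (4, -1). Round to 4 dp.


u.v = -36, |v| = sqrt(17) = 4.1231
Scalar projection = u.v / |v| = -36 / sqrt(17) = -8.7313

-8.7313


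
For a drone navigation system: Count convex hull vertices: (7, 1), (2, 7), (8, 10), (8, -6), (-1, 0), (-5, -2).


Convex hull vertices (CCW): (-5, -2), (8, -6), (8, 10), (2, 7)
Count = 4

4


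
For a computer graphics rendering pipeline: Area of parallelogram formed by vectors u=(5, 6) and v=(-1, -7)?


|u x v| = |5*(-7) - 6*(-1)|
= |(-35) - (-6)| = 29

29


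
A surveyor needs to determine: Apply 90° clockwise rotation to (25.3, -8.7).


90° CW: (x,y) -> (y, -x)
(25.3,-8.7) -> (-8.7, -25.3)

(-8.7, -25.3)


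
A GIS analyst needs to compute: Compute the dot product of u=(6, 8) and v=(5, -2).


u . v = u_x*v_x + u_y*v_y = 6*5 + 8*(-2)
= 30 + (-16) = 14

14


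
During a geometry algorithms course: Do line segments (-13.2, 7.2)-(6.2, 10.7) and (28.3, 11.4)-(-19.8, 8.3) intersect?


Cross products: d1=73.37, d2=-34.84, d3=-63.77, d4=44.44
d1*d2 < 0 and d3*d4 < 0? yes

Yes, they intersect


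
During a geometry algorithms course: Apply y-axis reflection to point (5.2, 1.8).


Reflection over y-axis: (x,y) -> (-x,y)
(5.2, 1.8) -> (-5.2, 1.8)

(-5.2, 1.8)


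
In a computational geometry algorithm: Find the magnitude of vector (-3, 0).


|u| = sqrt((-3)^2 + 0^2) = sqrt(9) = 3

3


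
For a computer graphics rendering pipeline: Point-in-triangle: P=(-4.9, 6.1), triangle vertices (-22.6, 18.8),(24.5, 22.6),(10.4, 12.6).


Cross products: AB x AP = -665.43, BC x BP = -61.35, CA x CP = 309.36
All same sign? no

No, outside


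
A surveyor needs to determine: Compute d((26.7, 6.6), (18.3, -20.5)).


dx=-8.4, dy=-27.1
d^2 = (-8.4)^2 + (-27.1)^2 = 804.97
d = sqrt(804.97) = 28.372

28.372


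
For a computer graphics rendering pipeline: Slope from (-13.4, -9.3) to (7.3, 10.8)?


slope = (y2-y1)/(x2-x1) = (10.8-(-9.3))/(7.3-(-13.4)) = 20.1/20.7 = 0.971

0.971


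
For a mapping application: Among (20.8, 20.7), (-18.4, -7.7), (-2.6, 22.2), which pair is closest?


d(P0,P1) = 48.4066, d(P0,P2) = 23.448, d(P1,P2) = 33.8179
Closest: P0 and P2

Closest pair: (20.8, 20.7) and (-2.6, 22.2), distance = 23.448


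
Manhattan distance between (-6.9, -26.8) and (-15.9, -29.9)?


|(-6.9)-(-15.9)| + |(-26.8)-(-29.9)| = 9 + 3.1 = 12.1

12.1


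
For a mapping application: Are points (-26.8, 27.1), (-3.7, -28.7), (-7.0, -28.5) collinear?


Cross product: ((-3.7)-(-26.8))*((-28.5)-27.1) - ((-28.7)-27.1)*((-7)-(-26.8))
= -179.52

No, not collinear


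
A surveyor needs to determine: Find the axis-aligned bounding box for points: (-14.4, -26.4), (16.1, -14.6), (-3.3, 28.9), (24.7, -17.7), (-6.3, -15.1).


x range: [-14.4, 24.7]
y range: [-26.4, 28.9]
Bounding box: (-14.4,-26.4) to (24.7,28.9)

(-14.4,-26.4) to (24.7,28.9)


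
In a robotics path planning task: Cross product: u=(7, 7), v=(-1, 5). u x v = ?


u x v = u_x*v_y - u_y*v_x = 7*5 - 7*(-1)
= 35 - (-7) = 42

42


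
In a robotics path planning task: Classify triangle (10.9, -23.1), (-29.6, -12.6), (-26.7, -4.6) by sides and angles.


Side lengths squared: AB^2=1750.5, BC^2=72.41, CA^2=1756.01
Sorted: [72.41, 1750.5, 1756.01]
By sides: Scalene, By angles: Acute

Scalene, Acute


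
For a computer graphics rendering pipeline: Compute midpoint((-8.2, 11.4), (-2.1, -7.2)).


M = (((-8.2)+(-2.1))/2, (11.4+(-7.2))/2)
= (-5.15, 2.1)

(-5.15, 2.1)


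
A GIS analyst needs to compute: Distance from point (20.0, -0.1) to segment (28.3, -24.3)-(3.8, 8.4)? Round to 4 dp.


Project P onto AB: t = 0.5958 (clamped to [0,1])
Closest point on segment: (13.7032, -4.8178)
Distance: 7.8681

7.8681


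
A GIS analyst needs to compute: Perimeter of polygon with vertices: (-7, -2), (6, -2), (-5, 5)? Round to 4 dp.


Sides: (-7, -2)->(6, -2): sqrt(169) = 13, (6, -2)->(-5, 5): sqrt(170) = 13.038405, (-5, 5)->(-7, -2): sqrt(53) = 7.28011
Sum = 33.318515
Perimeter = 33.3185

33.3185


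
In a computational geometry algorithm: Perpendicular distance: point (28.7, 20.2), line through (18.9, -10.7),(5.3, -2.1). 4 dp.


|cross product| = 504.52
|line direction| = sqrt(258.92) = 16.091
Distance = 504.52/sqrt(258.92) = 31.3542

31.3542


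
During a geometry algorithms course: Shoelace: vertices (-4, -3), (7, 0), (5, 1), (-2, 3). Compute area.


Shoelace sum: ((-4)*0 - 7*(-3)) + (7*1 - 5*0) + (5*3 - (-2)*1) + ((-2)*(-3) - (-4)*3)
= 63
Area = |63|/2 = 31.5

31.5


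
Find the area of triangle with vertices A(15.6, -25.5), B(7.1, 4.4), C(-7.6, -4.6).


Area = |x_A(y_B-y_C) + x_B(y_C-y_A) + x_C(y_A-y_B)|/2
= |140.4 + 148.39 + 227.24|/2
= 516.03/2 = 258.015

258.015
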